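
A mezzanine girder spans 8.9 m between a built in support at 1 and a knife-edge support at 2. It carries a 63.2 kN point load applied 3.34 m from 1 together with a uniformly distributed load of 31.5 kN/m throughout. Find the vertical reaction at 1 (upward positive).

Take the reaction at 2 as the redundant and release it; the primary structure is a cantilever fixed at 1.
Deflection at 2 on the released cantilever, summing each load's contribution:
  point load 63.2 at a = 3.34: Pa²(3L − a)/(6EI) = 2745/EI
  UDL 31.5: wL⁴/(8EI) = 24705/EI
  δ_0 = 27450/EI
Tip deflection under a unit load at 2: L³/(3EI) = 235/EI.
The prop prevents deflection at 2: R_2 = δ_0/δ_{22} = 27450/235 = 116.8 kN.
Vertical equilibrium: R_1 = ΣP − R_2 = 343.6 − 116.8 = 226.7 kN.

R_1 = 226.7 kN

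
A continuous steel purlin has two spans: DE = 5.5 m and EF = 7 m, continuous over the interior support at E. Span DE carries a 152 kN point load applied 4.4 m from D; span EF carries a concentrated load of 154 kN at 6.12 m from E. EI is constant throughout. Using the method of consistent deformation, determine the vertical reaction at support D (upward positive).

Take M_E as the redundant. Released structure: two simple spans DE and EF with a hinge at E.
Rotations at E on the released spans (each span's end-slope, ×1/EI):
  span DE: point load 152 at a = 4.4: Pab(L + a)/(6LEI) = 220.7/EI
  span EF: point load 154 at a = 6.12: Pab(L + b)/(6LEI) = 155.6/EI
  relative rotation θ_0 = (220.7 + 155.6)/EI = 376.3/EI
A unit hogging moment at E produces rotation L₁/(3EI) + L₂/(3EI) = 4.167/EI.
Compatibility: M_E·(L₁+L₂)/(3EI) = θ_0, giving M_E = 90.31 kN·m (hogging).
Span DE, ΣM about D with M_E applied at E: R_E^{DE}·5.5 = 668.8 + 90.31, so R_E^{DE} = 138 kN and R_D = 152 − 138 = 13.98 kN.

R_D = 13.98 kN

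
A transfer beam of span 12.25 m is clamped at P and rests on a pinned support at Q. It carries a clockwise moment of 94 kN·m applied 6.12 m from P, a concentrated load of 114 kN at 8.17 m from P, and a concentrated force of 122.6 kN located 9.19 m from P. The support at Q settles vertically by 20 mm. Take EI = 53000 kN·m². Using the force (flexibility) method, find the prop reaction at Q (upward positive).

R_Q = 143.7 kN

Choose R_Q as the redundant. The primary structure is the cantilever fixed at P.
Free-end deflection of the primary structure under the applied loading (downward +):
  clockwise couple 94 at a = 6.12: M₀a(2L − a)/(2EI) = 5287/EI
  point load 114 at a = 8.17: Pa²(3L − a)/(6EI) = 36246/EI
  point load 122.6 at a = 9.19: Pa²(3L − a)/(6EI) = 47561/EI
  δ_0 = 89094/EI
Flexibility coefficient — unit upward force at Q: δ_{QQ} = L³/(3EI) = 612.8/EI.
With EI = 53000 kN·m²: δ_0 = 1.681 m and δ_{QQ} = 0.011561 m/kN.
Compatibility — the beam at Q must follow the support down by 0.02 m: δ_0 − R_Q·δ_{QQ} = 0.02, so R_Q = (1.681 − 0.02)/0.011561 = 143.7 kN.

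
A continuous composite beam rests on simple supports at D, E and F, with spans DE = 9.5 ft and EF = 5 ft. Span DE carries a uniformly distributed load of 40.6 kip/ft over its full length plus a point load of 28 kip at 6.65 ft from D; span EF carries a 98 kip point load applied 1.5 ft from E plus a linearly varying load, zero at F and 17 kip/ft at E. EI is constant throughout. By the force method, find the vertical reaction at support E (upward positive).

Take M_E as the redundant. Released structure: two simple spans DE and EF with a hinge at E.
Discontinuity in slope at E on the released structure — sum the simple-span end rotations:
  span DE: UDL 40.6: wL³/(24EI) = 1450/EI
  span DE: point load 28 at a = 6.65: Pab(L + a)/(6LEI) = 150.4/EI
  span EF: point load 98 at a = 1.5: Pab(L + b)/(6LEI) = 145.8/EI
  span EF: triangular load, peak 17: w₀L³/(45EI) = 47.22/EI
  relative rotation θ_0 = (1601 + 193)/EI = 1794/EI
A unit hogging moment at E produces rotation L₁/(3EI) + L₂/(3EI) = 4.833/EI.
Compatibility: M_E·(L₁+L₂)/(3EI) = θ_0, giving M_E = 371.1 kip·ft (hogging).
Span DE, ΣM about D with M_E applied at E: R_E^{DE}·9.5 = 2018 + 371.1, so R_E^{DE} = 251.5 kip and R_D = 413.7 − 251.5 = 162.2 kip.
Span EF, ΣM about F: R_E^{EF}·5 = 484.7 + 371.1, so R_E^{EF} = 171.2 kip and R_F = 140.5 − 171.2 = -30.66 kip.
R_E = 251.5 + 171.2 = 422.7 kip.

R_E = 422.7 kip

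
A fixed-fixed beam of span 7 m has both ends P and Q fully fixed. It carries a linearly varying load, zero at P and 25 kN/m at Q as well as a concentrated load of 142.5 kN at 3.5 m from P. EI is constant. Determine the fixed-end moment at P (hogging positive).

Release both end moments; the primary structure is a simply-supported span PQ with redundants M_P and M_Q.
On the primary (simply-supported) span, the end slopes from the loading are:
  at P: triangular load, peak 25: 7w₀L³/(360EI) = 166.7/EI
  at Q: triangular load, peak 25: w₀L³/(45EI) = 190.6/EI
  at P: point load 142.5 at a = 3.5: Pab(L + b)/(6LEI) = 436.4/EI
  at Q: point load 142.5 at a = 3.5: Pab(L + a)/(6LEI) = 436.4/EI
  θ_P0 = 603.1/EI,  θ_Q0 = 627/EI
Flexibility coefficients: a unit moment at one end gives L/(3EI) there and L/(6EI) at the far end, so f₁₁ = f₂₂ = 2.333/EI and f₁₂ = f₂₁ = 1.167/EI.
Compatibility — zero rotation at each built-in end:
  2.333 M_P + 1.167 M_Q = 603.1
  1.167 M_P + 2.333 M_Q = 627
Solving the pair gives M_P = 165.5 kN·m and M_Q = 185.9 kN·m (hogging).

M_P = 165.5 kN·m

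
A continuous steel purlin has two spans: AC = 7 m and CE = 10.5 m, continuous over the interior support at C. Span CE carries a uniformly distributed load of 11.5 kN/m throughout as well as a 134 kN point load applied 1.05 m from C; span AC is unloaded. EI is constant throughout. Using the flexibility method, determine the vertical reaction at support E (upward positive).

Take M_C as the redundant. Released structure: two simple spans AC and CE with a hinge at C.
Discontinuity in slope at C on the released structure — sum the simple-span end rotations:
  span CE: UDL 11.5: wL³/(24EI) = 554.7/EI
  span CE: point load 134 at a = 1.05: Pab(L + b)/(6LEI) = 421/EI
  relative rotation θ_0 = (0 + 975.7)/EI = 975.7/EI
A unit hogging moment at C produces rotation L₁/(3EI) + L₂/(3EI) = 5.833/EI.
Slope continuity at C: θ_0 = M_C·5.833/EI, so M_C = 975.7/5.833 = 167.3 kN·m (hogging).
Span CE, ΣM about E: R_C^{CE}·10.5 = 1900 + 167.3, so R_C^{CE} = 196.9 kN and R_E = 254.8 − 196.9 = 57.84 kN.

R_E = 57.84 kN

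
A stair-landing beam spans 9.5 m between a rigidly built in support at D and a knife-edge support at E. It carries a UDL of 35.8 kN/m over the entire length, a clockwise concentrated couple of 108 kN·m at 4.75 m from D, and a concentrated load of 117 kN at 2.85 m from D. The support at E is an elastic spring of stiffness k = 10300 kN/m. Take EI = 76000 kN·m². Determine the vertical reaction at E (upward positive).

R_E = 150.7 kN

Choose R_E as the redundant. The primary structure is the cantilever fixed at D.
Deflection at E on the released cantilever, summing each load's contribution:
  UDL 35.8: wL⁴/(8EI) = 36449/EI
  clockwise couple 108 at a = 4.75: M₀a(2L − a)/(2EI) = 3655/EI
  point load 117 at a = 2.85: Pa²(3L − a)/(6EI) = 4063/EI
  δ_0 = 44167/EI
Tip deflection under a unit load at E: L³/(3EI) = 285.8/EI.
With EI = 76000 kN·m²: δ_0 = 0.58114 m and δ_{EE} = 0.00376 m/kN.
Compatibility — the spring shortens by R_E/k under the reaction it provides: δ_0 − R_E·δ_{EE} = R_E/k. With 1/k = 0.000097 m/kN, R_E = δ_0 / (δ_{EE} + 1/k) = 0.58114 / (0.00376 + 0.000097) = 150.7 kN.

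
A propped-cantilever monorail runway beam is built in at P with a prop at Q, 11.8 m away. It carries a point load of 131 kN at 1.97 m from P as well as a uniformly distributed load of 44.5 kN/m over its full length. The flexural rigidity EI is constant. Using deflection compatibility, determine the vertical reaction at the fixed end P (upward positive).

Remove the prop at Q; the released (primary) structure is a cantilever built in at P.
Downward deflection at the released point Q due to the loads:
  point load 131 at a = 1.97: Pa²(3L − a)/(6EI) = 2833/EI
  UDL 44.5: wL⁴/(8EI) = 107845/EI
  δ_0 = 110677/EI
Tip deflection under a unit load at Q: L³/(3EI) = 547.7/EI.
Compatibility at Q: δ_0 − R_Q·δ_{QQ} = 0, so R_Q = 110677/547.7 = 202.1 kN.
Vertical equilibrium: R_P = ΣP − R_Q = 656.1 − 202.1 = 454 kN.

R_P = 454 kN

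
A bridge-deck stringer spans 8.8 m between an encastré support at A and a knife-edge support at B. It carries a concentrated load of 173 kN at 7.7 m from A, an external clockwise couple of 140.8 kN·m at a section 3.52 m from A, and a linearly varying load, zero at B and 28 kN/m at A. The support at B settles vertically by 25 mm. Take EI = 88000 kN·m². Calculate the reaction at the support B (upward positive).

R_B = 171 kN

Release the roller at B. Primary structure: cantilever fixed at A.
Downward deflection at the released point B due to the loads:
  point load 173 at a = 7.7: Pa²(3L − a)/(6EI) = 31968/EI
  clockwise couple 140.8 at a = 3.52: M₀a(2L − a)/(2EI) = 3489/EI
  triangular load, peak 28 at the fixed end: w₀L⁴/(30EI) = 5597/EI
  δ_0 = 41054/EI
Tip deflection under a unit load at B: L³/(3EI) = 227.2/EI.
With EI = 88000 kN·m²: δ_0 = 0.46653 m and δ_{BB} = 0.002581 m/kN.
Compatibility — the beam at B must follow the support down by 0.025 m: δ_0 − R_B·δ_{BB} = 0.025, so R_B = (0.46653 − 0.025)/0.002581 = 171 kN.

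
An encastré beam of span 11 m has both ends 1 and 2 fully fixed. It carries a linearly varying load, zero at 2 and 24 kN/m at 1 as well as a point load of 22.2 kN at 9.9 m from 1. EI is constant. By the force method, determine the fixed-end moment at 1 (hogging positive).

M_1 = 147.4 kN·m

Release both end moments; the primary structure is a simply-supported span 12 with redundants M_1 and M_2.
End rotations of the released simple span under the applied load (×1/EI):
  at 1: triangular load, peak 24: w₀L³/(45EI) = 709.9/EI
  at 2: triangular load, peak 24: 7w₀L³/(360EI) = 621.1/EI
  at 1: point load 22.2 at a = 9.9: Pab(L + b)/(6LEI) = 44.32/EI
  at 2: point load 22.2 at a = 9.9: Pab(L + a)/(6LEI) = 76.56/EI
  θ_10 = 754.2/EI,  θ_20 = 697.7/EI
Flexibility coefficients: a unit moment at one end gives L/(3EI) there and L/(6EI) at the far end, so f₁₁ = f₂₂ = 3.667/EI and f₁₂ = f₂₁ = 1.833/EI.
Compatibility — zero rotation at each built-in end:
  3.667 M_1 + 1.833 M_2 = 754.2
  1.833 M_1 + 3.667 M_2 = 697.7
Solving the pair gives M_1 = 147.4 kN·m and M_2 = 116.6 kN·m (hogging).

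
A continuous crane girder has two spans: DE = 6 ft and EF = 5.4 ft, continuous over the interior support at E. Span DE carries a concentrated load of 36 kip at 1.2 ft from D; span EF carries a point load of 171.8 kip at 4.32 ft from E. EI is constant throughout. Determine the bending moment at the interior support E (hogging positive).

M_E = 53.1 kip·ft

Take M_E as the redundant. Released structure: two simple spans DE and EF with a hinge at E.
Rotations at E on the released spans (each span's end-slope, ×1/EI):
  span DE: point load 36 at a = 1.2: Pab(L + a)/(6LEI) = 41.47/EI
  span EF: point load 171.8 at a = 4.32: Pab(L + b)/(6LEI) = 160.3/EI
  relative rotation θ_0 = (41.47 + 160.3)/EI = 201.8/EI
A unit hogging moment at E produces rotation L₁/(3EI) + L₂/(3EI) = 3.8/EI.
Slope continuity at E: θ_0 = M_E·3.8/EI, so M_E = 201.8/3.8 = 53.1 kip·ft (hogging).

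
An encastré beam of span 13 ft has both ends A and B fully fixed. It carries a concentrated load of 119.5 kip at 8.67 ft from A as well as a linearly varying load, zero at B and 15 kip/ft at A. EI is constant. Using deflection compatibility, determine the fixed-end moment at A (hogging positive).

M_A = 241.7 kip·ft

Release both end moments; the primary structure is a simply-supported span AB with redundants M_A and M_B.
Simple-span end rotations at A and B under the given loads:
  at A: point load 119.5 at a = 8.67: Pab(L + b)/(6LEI) = 996.7/EI
  at B: point load 119.5 at a = 8.67: Pab(L + a)/(6LEI) = 1246/EI
  at A: triangular load, peak 15: w₀L³/(45EI) = 732.3/EI
  at B: triangular load, peak 15: 7w₀L³/(360EI) = 640.8/EI
  θ_A0 = 1729/EI,  θ_B0 = 1887/EI
Flexibility coefficients: a unit moment at one end gives L/(3EI) there and L/(6EI) at the far end, so f₁₁ = f₂₂ = 4.333/EI and f₁₂ = f₂₁ = 2.167/EI.
Compatibility — zero rotation at each built-in end:
  4.333 M_A + 2.167 M_B = 1729
  2.167 M_A + 4.333 M_B = 1887
Solving the pair gives M_A = 241.7 kip·ft and M_B = 314.6 kip·ft (hogging).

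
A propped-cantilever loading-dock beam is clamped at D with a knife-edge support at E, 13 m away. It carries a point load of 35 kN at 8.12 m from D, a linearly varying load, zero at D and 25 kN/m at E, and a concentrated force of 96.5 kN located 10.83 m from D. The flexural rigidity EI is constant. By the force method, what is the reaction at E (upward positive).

R_E = 178.2 kN

Take the reaction at E as the redundant and release it; the primary structure is a cantilever fixed at D.
Primary-structure tip deflection at E by superposition:
  point load 35 at a = 8.12: Pa²(3L − a)/(6EI) = 11877/EI
  triangular load, peak 25 at the free end: 11w₀L⁴/(120EI) = 65452/EI
  point load 96.5 at a = 10.83: Pa²(3L − a)/(6EI) = 53140/EI
  δ_0 = 130469/EI
Tip deflection under a unit load at E: L³/(3EI) = 732.3/EI.
The prop prevents deflection at E: R_E = δ_0/δ_{EE} = 130469/732.3 = 178.2 kN.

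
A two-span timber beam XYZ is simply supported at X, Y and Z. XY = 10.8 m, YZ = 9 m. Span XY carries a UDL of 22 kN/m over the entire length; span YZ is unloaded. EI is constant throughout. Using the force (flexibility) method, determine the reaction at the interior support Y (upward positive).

Insert a hinge at Y; M_Y is the redundant, and each span becomes simply supported.
Rotations at Y on the released spans (each span's end-slope, ×1/EI):
  span XY: UDL 22: wL³/(24EI) = 1155/EI
  relative rotation θ_0 = (1155 + 0)/EI = 1155/EI
A unit hogging moment at Y produces rotation L₁/(3EI) + L₂/(3EI) = 6.6/EI.
Compatibility: M_Y·(L₁+L₂)/(3EI) = θ_0, giving M_Y = 175 kN·m (hogging).
Span XY, ΣM about X with M_Y applied at Y: R_Y^{XY}·10.8 = 1283 + 175, so R_Y^{XY} = 135 kN and R_X = 237.6 − 135 = 102.6 kN.
Span YZ, ΣM about Z: R_Y^{YZ}·9 = 0 + 175, so R_Y^{YZ} = 19.44 kN and R_Z = 0 − 19.44 = -19.44 kN.
R_Y = 135 + 19.44 = 154.4 kN.

R_Y = 154.4 kN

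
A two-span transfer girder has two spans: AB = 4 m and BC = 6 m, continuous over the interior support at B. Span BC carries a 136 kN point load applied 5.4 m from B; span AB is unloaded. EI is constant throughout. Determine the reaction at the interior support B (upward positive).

Release continuity at B by inserting a hinge; the redundant is the internal moment M_B. The primary structure is two simply-supported spans AB and BC.
End slopes at the hinge B, treating each span as simply supported:
  span BC: point load 136 at a = 5.4: Pab(L + b)/(6LEI) = 80.78/EI
  relative rotation θ_0 = (0 + 80.78)/EI = 80.78/EI
A unit hogging moment at B produces rotation L₁/(3EI) + L₂/(3EI) = 3.333/EI.
Slope continuity at B: θ_0 = M_B·3.333/EI, so M_B = 80.78/3.333 = 24.24 kN·m (hogging).
Span AB, ΣM about A with M_B applied at B: R_B^{AB}·4 = 0 + 24.24, so R_B^{AB} = 6.059 kN and R_A = 0 − 6.059 = -6.059 kN.
Span BC, ΣM about C: R_B^{BC}·6 = 81.6 + 24.24, so R_B^{BC} = 17.64 kN and R_C = 136 − 17.64 = 118.4 kN.
R_B = 6.059 + 17.64 = 23.7 kN.

R_B = 23.7 kN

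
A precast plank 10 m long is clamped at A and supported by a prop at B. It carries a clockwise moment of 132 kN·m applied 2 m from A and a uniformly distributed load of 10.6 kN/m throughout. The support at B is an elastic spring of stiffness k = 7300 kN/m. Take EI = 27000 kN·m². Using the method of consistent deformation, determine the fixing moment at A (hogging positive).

Take the reaction at B as the redundant and release it; the primary structure is a cantilever fixed at A.
Free-end deflection of the primary structure under the applied loading (downward +):
  clockwise couple 132 at a = 2: M₀a(2L − a)/(2EI) = 2376/EI
  UDL 10.6: wL⁴/(8EI) = 13250/EI
  δ_0 = 15626/EI
Tip deflection under a unit load at B: L³/(3EI) = 333.3/EI.
With EI = 27000 kN·m²: δ_0 = 0.57874 m and δ_{BB} = 0.012346 m/kN.
Compatibility — the spring shortens by R_B/k under the reaction it provides: δ_0 − R_B·δ_{BB} = R_B/k. With 1/k = 0.000137 m/kN, R_B = δ_0 / (δ_{BB} + 1/k) = 0.57874 / (0.012346 + 0.000137) = 46.36 kN.
Moment equilibrium about A: M_A = Σ(load moments about A) − R_B·L = 662 − 46.36×10 = 198.4 kN·m.

M_A = 198.4 kN·m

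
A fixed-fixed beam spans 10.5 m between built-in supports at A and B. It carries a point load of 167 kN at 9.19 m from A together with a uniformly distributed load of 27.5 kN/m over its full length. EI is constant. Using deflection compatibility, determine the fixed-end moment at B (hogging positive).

M_B = 420.2 kN·m

Release both end moments; the primary structure is a simply-supported span AB with redundants M_A and M_B.
End rotations of the released simple span under the applied load (×1/EI):
  at A: point load 167 at a = 9.19: Pab(L + b)/(6LEI) = 376.9/EI
  at B: point load 167 at a = 9.19: Pab(L + a)/(6LEI) = 628.4/EI
  at A: UDL 27.5: wL³/(24EI) = 1326/EI
  at B: UDL 27.5: wL³/(24EI) = 1326/EI
  θ_A0 = 1703/EI,  θ_B0 = 1955/EI
Flexibility coefficients: a unit moment at one end gives L/(3EI) there and L/(6EI) at the far end, so f₁₁ = f₂₂ = 3.5/EI and f₁₂ = f₂₁ = 1.75/EI.
Compatibility — zero rotation at each built-in end:
  3.5 M_A + 1.75 M_B = 1703
  1.75 M_A + 3.5 M_B = 1955
Solving the pair gives M_A = 276.5 kN·m and M_B = 420.2 kN·m (hogging).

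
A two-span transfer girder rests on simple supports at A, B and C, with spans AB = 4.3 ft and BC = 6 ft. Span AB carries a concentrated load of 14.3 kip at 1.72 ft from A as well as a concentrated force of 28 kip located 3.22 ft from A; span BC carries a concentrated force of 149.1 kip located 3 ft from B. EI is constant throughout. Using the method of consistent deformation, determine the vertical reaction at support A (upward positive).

Release continuity at B by inserting a hinge; the redundant is the internal moment M_B. The primary structure is two simply-supported spans AB and BC.
Discontinuity in slope at B on the released structure — sum the simple-span end rotations:
  span AB: point load 14.3 at a = 1.72: Pab(L + a)/(6LEI) = 14.81/EI
  span AB: point load 28 at a = 3.22: Pab(L + a)/(6LEI) = 28.38/EI
  span BC: point load 149.1 at a = 3: Pab(L + b)/(6LEI) = 335.5/EI
  relative rotation θ_0 = (43.19 + 335.5)/EI = 378.7/EI
A unit hogging moment at B produces rotation L₁/(3EI) + L₂/(3EI) = 3.433/EI.
Compatibility: M_B·(L₁+L₂)/(3EI) = θ_0, giving M_B = 110.3 kip·ft (hogging).
Span AB, ΣM about A with M_B applied at B: R_B^{AB}·4.3 = 114.8 + 110.3, so R_B^{AB} = 52.34 kip and R_A = 42.3 − 52.34 = -10.04 kip.

R_A = -10.04 kip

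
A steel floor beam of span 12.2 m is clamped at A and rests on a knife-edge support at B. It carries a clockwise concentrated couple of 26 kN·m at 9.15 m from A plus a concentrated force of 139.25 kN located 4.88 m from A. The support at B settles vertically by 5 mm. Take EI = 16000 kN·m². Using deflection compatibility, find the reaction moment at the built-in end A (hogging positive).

M_A = 317.2 kN·m

Take the reaction at B as the redundant and release it; the primary structure is a cantilever fixed at A.
Free-end deflection of the primary structure under the applied loading (downward +):
  clockwise couple 26 at a = 9.15: M₀a(2L − a)/(2EI) = 1814/EI
  point load 139.25 at a = 4.88: Pa²(3L − a)/(6EI) = 17531/EI
  δ_0 = 19345/EI
Flexibility coefficient — unit upward force at B: δ_{BB} = L³/(3EI) = 605.3/EI.
With EI = 16000 kN·m²: δ_0 = 1.2091 m and δ_{BB} = 0.03783 m/kN.
Compatibility — the beam at B must follow the support down by 0.005 m: δ_0 − R_B·δ_{BB} = 0.005, so R_B = (1.2091 − 0.005)/0.03783 = 31.83 kN.
Moment equilibrium about A: M_A = Σ(load moments about A) − R_B·L = 705.5 − 31.83×12.2 = 317.2 kN·m.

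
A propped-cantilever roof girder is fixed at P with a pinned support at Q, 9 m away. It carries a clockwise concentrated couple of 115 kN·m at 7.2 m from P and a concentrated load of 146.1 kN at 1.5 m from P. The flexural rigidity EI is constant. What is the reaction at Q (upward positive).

R_Q = 24.15 kN

Remove the prop at Q; the released (primary) structure is a cantilever built in at P.
Free-end deflection of the primary structure under the applied loading (downward +):
  clockwise couple 115 at a = 7.2: M₀a(2L − a)/(2EI) = 4471/EI
  point load 146.1 at a = 1.5: Pa²(3L − a)/(6EI) = 1397/EI
  δ_0 = 5868/EI
Tip deflection under a unit load at Q: L³/(3EI) = 243/EI.
The prop prevents deflection at Q: R_Q = δ_0/δ_{QQ} = 5868/243 = 24.15 kN.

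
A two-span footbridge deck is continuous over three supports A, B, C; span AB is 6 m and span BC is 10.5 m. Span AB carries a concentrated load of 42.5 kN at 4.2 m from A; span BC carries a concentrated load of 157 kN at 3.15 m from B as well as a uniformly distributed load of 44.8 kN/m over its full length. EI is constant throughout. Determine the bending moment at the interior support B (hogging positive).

Insert a hinge at B; M_B is the redundant, and each span becomes simply supported.
End slopes at the hinge B, treating each span as simply supported:
  span AB: point load 42.5 at a = 4.2: Pab(L + a)/(6LEI) = 91.03/EI
  span BC: point load 157 at a = 3.15: Pab(L + b)/(6LEI) = 1030/EI
  span BC: UDL 44.8: wL³/(24EI) = 2161/EI
  relative rotation θ_0 = (91.03 + 3191)/EI = 3282/EI
A unit hogging moment at B produces rotation L₁/(3EI) + L₂/(3EI) = 5.5/EI.
Compatibility: M_B·(L₁+L₂)/(3EI) = θ_0, giving M_B = 596.7 kN·m (hogging).

M_B = 596.7 kN·m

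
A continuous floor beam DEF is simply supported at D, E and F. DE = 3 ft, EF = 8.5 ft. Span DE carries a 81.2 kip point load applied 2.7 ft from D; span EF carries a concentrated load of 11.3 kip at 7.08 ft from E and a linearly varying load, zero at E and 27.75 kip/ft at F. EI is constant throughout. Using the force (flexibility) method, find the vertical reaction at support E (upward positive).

R_E = 158.3 kip

Release continuity at E by inserting a hinge; the redundant is the internal moment M_E. The primary structure is two simply-supported spans DE and EF.
Discontinuity in slope at E on the released structure — sum the simple-span end rotations:
  span DE: point load 81.2 at a = 2.7: Pab(L + a)/(6LEI) = 20.83/EI
  span EF: point load 11.3 at a = 7.08: Pab(L + b)/(6LEI) = 22.1/EI
  span EF: triangular load, peak 27.75: 7w₀L³/(360EI) = 331.4/EI
  relative rotation θ_0 = (20.83 + 353.5)/EI = 374.3/EI
A unit hogging moment at E produces rotation L₁/(3EI) + L₂/(3EI) = 3.833/EI.
Slope continuity at E: θ_0 = M_E·3.833/EI, so M_E = 374.3/3.833 = 97.64 kip·ft (hogging).
Span DE, ΣM about D with M_E applied at E: R_E^{DE}·3 = 219.2 + 97.64, so R_E^{DE} = 105.6 kip and R_D = 81.2 − 105.6 = -24.43 kip.
Span EF, ΣM about F: R_E^{EF}·8.5 = 350.2 + 97.64, so R_E^{EF} = 52.69 kip and R_F = 129.2 − 52.69 = 76.55 kip.
R_E = 105.6 + 52.69 = 158.3 kip.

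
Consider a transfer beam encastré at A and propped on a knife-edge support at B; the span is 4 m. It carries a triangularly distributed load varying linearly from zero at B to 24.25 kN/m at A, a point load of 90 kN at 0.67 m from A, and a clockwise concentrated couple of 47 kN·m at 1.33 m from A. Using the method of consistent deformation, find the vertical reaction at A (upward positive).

R_A = 115.5 kN

Choose R_B as the redundant. The primary structure is the cantilever fixed at A.
Downward deflection at the released point B due to the loads:
  triangular load, peak 24.25 at the fixed end: w₀L⁴/(30EI) = 206.9/EI
  point load 90 at a = 0.67: Pa²(3L − a)/(6EI) = 76.29/EI
  clockwise couple 47 at a = 1.33: M₀a(2L − a)/(2EI) = 208.5/EI
  δ_0 = 491.7/EI
Flexibility coefficient — unit upward force at B: δ_{BB} = L³/(3EI) = 21.33/EI.
Compatibility at B: δ_0 − R_B·δ_{BB} = 0, so R_B = 491.7/21.33 = 23.05 kN.
Vertical equilibrium: R_A = ΣP − R_B = 138.5 − 23.05 = 115.5 kN.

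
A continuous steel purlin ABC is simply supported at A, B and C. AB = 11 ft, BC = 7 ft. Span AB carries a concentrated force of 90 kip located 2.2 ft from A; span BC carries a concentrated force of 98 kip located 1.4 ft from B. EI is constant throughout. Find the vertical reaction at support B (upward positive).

Release continuity at B by inserting a hinge; the redundant is the internal moment M_B. The primary structure is two simply-supported spans AB and BC.
Discontinuity in slope at B on the released structure — sum the simple-span end rotations:
  span AB: point load 90 at a = 2.2: Pab(L + a)/(6LEI) = 348.5/EI
  span BC: point load 98 at a = 1.4: Pab(L + b)/(6LEI) = 230.5/EI
  relative rotation θ_0 = (348.5 + 230.5)/EI = 579/EI
A unit hogging moment at B produces rotation L₁/(3EI) + L₂/(3EI) = 6/EI.
Compatibility: M_B·(L₁+L₂)/(3EI) = θ_0, giving M_B = 96.5 kip·ft (hogging).
Span AB, ΣM about A with M_B applied at B: R_B^{AB}·11 = 198 + 96.5, so R_B^{AB} = 26.77 kip and R_A = 90 − 26.77 = 63.23 kip.
Span BC, ΣM about C: R_B^{BC}·7 = 548.8 + 96.5, so R_B^{BC} = 92.19 kip and R_C = 98 − 92.19 = 5.815 kip.
R_B = 26.77 + 92.19 = 119 kip.

R_B = 119 kip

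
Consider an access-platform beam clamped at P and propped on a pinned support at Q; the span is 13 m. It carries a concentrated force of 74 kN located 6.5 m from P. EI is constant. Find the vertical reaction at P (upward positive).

R_P = 50.88 kN

Choose R_Q as the redundant. The primary structure is the cantilever fixed at P.
Primary-structure tip deflection at Q by superposition:
  point load 74 at a = 6.5: Pa²(3L − a)/(6EI) = 16935/EI
Tip deflection under a unit load at Q: L³/(3EI) = 732.3/EI.
The prop prevents deflection at Q: R_Q = δ_0/δ_{QQ} = 16935/732.3 = 23.12 kN.
Vertical equilibrium: R_P = ΣP − R_Q = 74 − 23.12 = 50.88 kN.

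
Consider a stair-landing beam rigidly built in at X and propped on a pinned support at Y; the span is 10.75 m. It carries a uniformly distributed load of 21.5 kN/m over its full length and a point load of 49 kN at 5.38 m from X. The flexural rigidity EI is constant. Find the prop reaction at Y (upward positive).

R_Y = 102 kN

Take the reaction at Y as the redundant and release it; the primary structure is a cantilever fixed at X.
Deflection at Y on the released cantilever, summing each load's contribution:
  UDL 21.5: wL⁴/(8EI) = 35891/EI
  point load 49 at a = 5.38: Pa²(3L − a)/(6EI) = 6352/EI
  δ_0 = 42242/EI
Tip deflection under a unit load at Y: L³/(3EI) = 414.1/EI.
The prop prevents deflection at Y: R_Y = δ_0/δ_{YY} = 42242/414.1 = 102 kN.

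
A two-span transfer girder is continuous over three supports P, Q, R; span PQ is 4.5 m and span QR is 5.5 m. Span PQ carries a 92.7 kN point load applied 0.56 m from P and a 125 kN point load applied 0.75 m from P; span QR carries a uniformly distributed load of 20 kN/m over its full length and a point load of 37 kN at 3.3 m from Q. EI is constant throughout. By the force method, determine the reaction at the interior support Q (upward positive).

R_Q = 139.5 kN

Release continuity at Q by inserting a hinge; the redundant is the internal moment M_Q. The primary structure is two simply-supported spans PQ and QR.
End slopes at the hinge Q, treating each span as simply supported:
  span PQ: point load 92.7 at a = 0.56: Pab(L + a)/(6LEI) = 38.33/EI
  span PQ: point load 125 at a = 0.75: Pab(L + a)/(6LEI) = 68.36/EI
  span QR: UDL 20: wL³/(24EI) = 138.6/EI
  span QR: point load 37 at a = 3.3: Pab(L + b)/(6LEI) = 62.68/EI
  relative rotation θ_0 = (106.7 + 201.3)/EI = 308/EI
A unit hogging moment at Q produces rotation L₁/(3EI) + L₂/(3EI) = 3.333/EI.
Compatibility: M_Q·(L₁+L₂)/(3EI) = θ_0, giving M_Q = 92.4 kN·m (hogging).
Span PQ, ΣM about P with M_Q applied at Q: R_Q^{PQ}·4.5 = 145.7 + 92.4, so R_Q^{PQ} = 52.9 kN and R_P = 217.7 − 52.9 = 164.8 kN.
Span QR, ΣM about R: R_Q^{QR}·5.5 = 383.9 + 92.4, so R_Q^{QR} = 86.6 kN and R_R = 147 − 86.6 = 60.4 kN.
R_Q = 52.9 + 86.6 = 139.5 kN.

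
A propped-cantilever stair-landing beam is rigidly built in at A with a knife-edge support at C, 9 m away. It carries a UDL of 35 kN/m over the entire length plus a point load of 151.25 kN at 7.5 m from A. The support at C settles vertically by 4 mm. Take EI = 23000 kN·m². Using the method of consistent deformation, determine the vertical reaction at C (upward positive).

Take the reaction at C as the redundant and release it; the primary structure is a cantilever fixed at A.
Deflection at C on the released cantilever, summing each load's contribution:
  UDL 35: wL⁴/(8EI) = 28704/EI
  point load 151.25 at a = 7.5: Pa²(3L − a)/(6EI) = 27650/EI
  δ_0 = 56355/EI
Flexibility coefficient — unit upward force at C: δ_{CC} = L³/(3EI) = 243/EI.
With EI = 23000 kN·m²: δ_0 = 2.4502 m and δ_{CC} = 0.010565 m/kN.
Compatibility — the beam at C must follow the support down by 0.004 m: δ_0 − R_C·δ_{CC} = 0.004, so R_C = (2.4502 − 0.004)/0.010565 = 231.5 kN.

R_C = 231.5 kN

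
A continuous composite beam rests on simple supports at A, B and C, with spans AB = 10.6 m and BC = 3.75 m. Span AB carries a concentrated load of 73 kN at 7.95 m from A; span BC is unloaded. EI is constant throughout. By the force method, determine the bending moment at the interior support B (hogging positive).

M_B = 93.78 kN·m

Insert a hinge at B; M_B is the redundant, and each span becomes simply supported.
Rotations at B on the released spans (each span's end-slope, ×1/EI):
  span AB: point load 73 at a = 7.95: Pab(L + a)/(6LEI) = 448.6/EI
  relative rotation θ_0 = (448.6 + 0)/EI = 448.6/EI
A unit hogging moment at B produces rotation L₁/(3EI) + L₂/(3EI) = 4.783/EI.
Slope continuity at B: θ_0 = M_B·4.783/EI, so M_B = 448.6/4.783 = 93.78 kN·m (hogging).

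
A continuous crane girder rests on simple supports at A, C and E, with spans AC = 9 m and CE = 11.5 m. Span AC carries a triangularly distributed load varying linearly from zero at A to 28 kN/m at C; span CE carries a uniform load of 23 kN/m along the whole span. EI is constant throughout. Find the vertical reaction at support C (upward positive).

R_C = 271.6 kN

Take M_C as the redundant. Released structure: two simple spans AC and CE with a hinge at C.
End slopes at the hinge C, treating each span as simply supported:
  span AC: triangular load, peak 28: w₀L³/(45EI) = 453.6/EI
  span CE: UDL 23: wL³/(24EI) = 1458/EI
  relative rotation θ_0 = (453.6 + 1458)/EI = 1911/EI
A unit hogging moment at C produces rotation L₁/(3EI) + L₂/(3EI) = 6.833/EI.
Slope continuity at C: θ_0 = M_C·6.833/EI, so M_C = 1911/6.833 = 279.7 kN·m (hogging).
Span AC, ΣM about A with M_C applied at C: R_C^{AC}·9 = 756 + 279.7, so R_C^{AC} = 115.1 kN and R_A = 126 − 115.1 = 10.93 kN.
Span CE, ΣM about E: R_C^{CE}·11.5 = 1521 + 279.7, so R_C^{CE} = 156.6 kN and R_E = 264.5 − 156.6 = 107.9 kN.
R_C = 115.1 + 156.6 = 271.6 kN.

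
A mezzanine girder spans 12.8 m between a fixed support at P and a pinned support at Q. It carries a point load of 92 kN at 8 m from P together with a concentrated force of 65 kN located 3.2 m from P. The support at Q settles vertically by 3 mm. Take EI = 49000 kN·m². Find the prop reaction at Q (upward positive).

R_Q = 48.05 kN

Choose R_Q as the redundant. The primary structure is the cantilever fixed at P.
Downward deflection at the released point Q due to the loads:
  point load 92 at a = 8: Pa²(3L − a)/(6EI) = 29833/EI
  point load 65 at a = 3.2: Pa²(3L − a)/(6EI) = 3905/EI
  δ_0 = 33737/EI
Tip deflection under a unit load at Q: L³/(3EI) = 699.1/EI.
With EI = 49000 kN·m²: δ_0 = 0.68852 m and δ_{QQ} = 0.014266 m/kN.
Compatibility — the beam at Q must follow the support down by 0.003 m: δ_0 − R_Q·δ_{QQ} = 0.003, so R_Q = (0.68852 − 0.003)/0.014266 = 48.05 kN.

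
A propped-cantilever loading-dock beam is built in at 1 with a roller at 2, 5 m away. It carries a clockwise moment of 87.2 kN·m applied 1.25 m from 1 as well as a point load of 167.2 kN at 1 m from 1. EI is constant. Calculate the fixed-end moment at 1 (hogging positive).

M_1 = 150.4 kN·m

Choose R_2 as the redundant. The primary structure is the cantilever fixed at 1.
Primary-structure tip deflection at 2 by superposition:
  clockwise couple 87.2 at a = 1.25: M₀a(2L − a)/(2EI) = 476.9/EI
  point load 167.2 at a = 1: Pa²(3L − a)/(6EI) = 390.1/EI
  δ_0 = 867/EI
Tip deflection under a unit load at 2: L³/(3EI) = 41.67/EI.
Compatibility at 2: δ_0 − R_2·δ_{22} = 0, so R_2 = 867/41.67 = 20.81 kN.
Moment equilibrium about 1: M_1 = Σ(load moments about 1) − R_2·L = 254.4 − 20.81×5 = 150.4 kN·m.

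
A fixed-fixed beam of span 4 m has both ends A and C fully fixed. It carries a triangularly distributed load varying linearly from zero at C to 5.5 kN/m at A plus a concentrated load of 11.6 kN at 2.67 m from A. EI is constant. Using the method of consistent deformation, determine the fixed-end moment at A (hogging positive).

M_A = 7.824 kN·m

Take the two fixed-end moments M_A, M_C as redundants; the released structure is the simple span AC.
Simple-span end rotations at A and C under the given loads:
  at A: triangular load, peak 5.5: w₀L³/(45EI) = 7.822/EI
  at C: triangular load, peak 5.5: 7w₀L³/(360EI) = 6.844/EI
  at A: point load 11.6 at a = 2.67: Pab(L + b)/(6LEI) = 9.148/EI
  at C: point load 11.6 at a = 2.67: Pab(L + a)/(6LEI) = 11.45/EI
  θ_A0 = 16.97/EI,  θ_C0 = 18.29/EI
Flexibility coefficients: a unit moment at one end gives L/(3EI) there and L/(6EI) at the far end, so f₁₁ = f₂₂ = 1.333/EI and f₁₂ = f₂₁ = 0.6667/EI.
Compatibility — zero rotation at each built-in end:
  1.333 M_A + 0.6667 M_C = 16.97
  0.6667 M_A + 1.333 M_C = 18.29
Solving the pair gives M_A = 7.824 kN·m and M_C = 9.807 kN·m (hogging).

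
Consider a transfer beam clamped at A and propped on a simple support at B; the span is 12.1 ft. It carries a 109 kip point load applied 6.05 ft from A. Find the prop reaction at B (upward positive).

R_B = 34.06 kip

Remove the prop at B; the released (primary) structure is a cantilever built in at A.
Deflection at B on the released cantilever, summing each load's contribution:
  point load 109 at a = 6.05: Pa²(3L − a)/(6EI) = 20115/EI
Flexibility coefficient — unit upward force at B: δ_{BB} = L³/(3EI) = 590.5/EI.
Compatibility at B: δ_0 − R_B·δ_{BB} = 0, so R_B = 20115/590.5 = 34.06 kip.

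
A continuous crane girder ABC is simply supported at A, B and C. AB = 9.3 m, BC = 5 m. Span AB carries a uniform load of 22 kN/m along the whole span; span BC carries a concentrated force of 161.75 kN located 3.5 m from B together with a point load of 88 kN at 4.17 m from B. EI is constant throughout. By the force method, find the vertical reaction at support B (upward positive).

Release continuity at B by inserting a hinge; the redundant is the internal moment M_B. The primary structure is two simply-supported spans AB and BC.
End slopes at the hinge B, treating each span as simply supported:
  span AB: UDL 22: wL³/(24EI) = 737.3/EI
  span BC: point load 161.75 at a = 3.5: Pab(L + b)/(6LEI) = 184/EI
  span BC: point load 88 at a = 4.17: Pab(L + b)/(6LEI) = 59.19/EI
  relative rotation θ_0 = (737.3 + 243.2)/EI = 980.5/EI
A unit hogging moment at B produces rotation L₁/(3EI) + L₂/(3EI) = 4.767/EI.
Compatibility: M_B·(L₁+L₂)/(3EI) = θ_0, giving M_B = 205.7 kN·m (hogging).
Span AB, ΣM about A with M_B applied at B: R_B^{AB}·9.3 = 951.4 + 205.7, so R_B^{AB} = 124.4 kN and R_A = 204.6 − 124.4 = 80.18 kN.
Span BC, ΣM about C: R_B^{BC}·5 = 315.7 + 205.7, so R_B^{BC} = 104.3 kN and R_C = 249.8 − 104.3 = 145.5 kN.
R_B = 124.4 + 104.3 = 228.7 kN.

R_B = 228.7 kN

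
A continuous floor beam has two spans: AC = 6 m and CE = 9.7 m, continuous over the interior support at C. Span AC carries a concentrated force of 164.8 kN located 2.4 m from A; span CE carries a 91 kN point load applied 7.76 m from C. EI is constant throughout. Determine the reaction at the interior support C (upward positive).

Insert a hinge at C; M_C is the redundant, and each span becomes simply supported.
End slopes at the hinge C, treating each span as simply supported:
  span AC: point load 164.8 at a = 2.4: Pab(L + a)/(6LEI) = 332.2/EI
  span CE: point load 91 at a = 7.76: Pab(L + b)/(6LEI) = 274/EI
  relative rotation θ_0 = (332.2 + 274)/EI = 606.2/EI
A unit hogging moment at C produces rotation L₁/(3EI) + L₂/(3EI) = 5.233/EI.
Slope continuity at C: θ_0 = M_C·5.233/EI, so M_C = 606.2/5.233 = 115.8 kN·m (hogging).
Span AC, ΣM about A with M_C applied at C: R_C^{AC}·6 = 395.5 + 115.8, so R_C^{AC} = 85.23 kN and R_A = 164.8 − 85.23 = 79.57 kN.
Span CE, ΣM about E: R_C^{CE}·9.7 = 176.5 + 115.8, so R_C^{CE} = 30.14 kN and R_E = 91 − 30.14 = 60.86 kN.
R_C = 85.23 + 30.14 = 115.4 kN.

R_C = 115.4 kN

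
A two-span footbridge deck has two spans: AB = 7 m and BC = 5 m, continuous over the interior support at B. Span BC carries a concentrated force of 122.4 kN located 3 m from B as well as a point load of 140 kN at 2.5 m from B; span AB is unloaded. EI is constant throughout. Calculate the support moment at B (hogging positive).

M_B = 97.53 kN·m

Insert a hinge at B; M_B is the redundant, and each span becomes simply supported.
Rotations at B on the released spans (each span's end-slope, ×1/EI):
  span BC: point load 122.4 at a = 3: Pab(L + b)/(6LEI) = 171.4/EI
  span BC: point load 140 at a = 2.5: Pab(L + b)/(6LEI) = 218.8/EI
  relative rotation θ_0 = (0 + 390.1)/EI = 390.1/EI
A unit hogging moment at B produces rotation L₁/(3EI) + L₂/(3EI) = 4/EI.
Slope continuity at B: θ_0 = M_B·4/EI, so M_B = 390.1/4 = 97.53 kN·m (hogging).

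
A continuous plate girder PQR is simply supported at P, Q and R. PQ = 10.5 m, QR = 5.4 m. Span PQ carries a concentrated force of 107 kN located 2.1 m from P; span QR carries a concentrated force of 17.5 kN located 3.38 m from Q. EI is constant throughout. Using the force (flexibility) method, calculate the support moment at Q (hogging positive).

M_Q = 76.39 kN·m

Take M_Q as the redundant. Released structure: two simple spans PQ and QR with a hinge at Q.
End slopes at the hinge Q, treating each span as simply supported:
  span PQ: point load 107 at a = 2.1: Pab(L + a)/(6LEI) = 377.5/EI
  span QR: point load 17.5 at a = 3.38: Pab(L + b)/(6LEI) = 27.36/EI
  relative rotation θ_0 = (377.5 + 27.36)/EI = 404.9/EI
A unit hogging moment at Q produces rotation L₁/(3EI) + L₂/(3EI) = 5.3/EI.
Compatibility: M_Q·(L₁+L₂)/(3EI) = θ_0, giving M_Q = 76.39 kN·m (hogging).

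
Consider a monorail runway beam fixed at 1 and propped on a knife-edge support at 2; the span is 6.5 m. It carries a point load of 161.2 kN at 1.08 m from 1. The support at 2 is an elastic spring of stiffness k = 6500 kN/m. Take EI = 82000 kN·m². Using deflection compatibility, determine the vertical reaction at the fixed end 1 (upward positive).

R_1 = 155.7 kN

Choose R_2 as the redundant. The primary structure is the cantilever fixed at 1.
Deflection at 2 on the released cantilever, summing each load's contribution:
  point load 161.2 at a = 1.08: Pa²(3L − a)/(6EI) = 577.2/EI
Tip deflection under a unit load at 2: L³/(3EI) = 91.54/EI.
With EI = 82000 kN·m²: δ_0 = 0.007039 m and δ_{22} = 0.001116 m/kN.
Compatibility — the spring shortens by R_2/k under the reaction it provides: δ_0 − R_2·δ_{22} = R_2/k. With 1/k = 0.000154 m/kN, R_2 = δ_0 / (δ_{22} + 1/k) = 0.007039 / (0.001116 + 0.000154) = 5.542 kN.
Vertical equilibrium: R_1 = ΣP − R_2 = 161.2 − 5.542 = 155.7 kN.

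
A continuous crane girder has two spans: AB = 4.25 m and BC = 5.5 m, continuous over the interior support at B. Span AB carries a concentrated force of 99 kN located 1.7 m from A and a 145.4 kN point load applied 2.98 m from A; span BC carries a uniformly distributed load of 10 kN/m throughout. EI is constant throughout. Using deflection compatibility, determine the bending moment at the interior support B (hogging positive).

M_B = 100.1 kN·m

Insert a hinge at B; M_B is the redundant, and each span becomes simply supported.
End slopes at the hinge B, treating each span as simply supported:
  span AB: point load 99 at a = 1.7: Pab(L + a)/(6LEI) = 100.1/EI
  span AB: point load 145.4 at a = 2.98: Pab(L + a)/(6LEI) = 156/EI
  span BC: UDL 10: wL³/(24EI) = 69.32/EI
  relative rotation θ_0 = (256.2 + 69.32)/EI = 325.5/EI
A unit hogging moment at B produces rotation L₁/(3EI) + L₂/(3EI) = 3.25/EI.
Slope continuity at B: θ_0 = M_B·3.25/EI, so M_B = 325.5/3.25 = 100.1 kN·m (hogging).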